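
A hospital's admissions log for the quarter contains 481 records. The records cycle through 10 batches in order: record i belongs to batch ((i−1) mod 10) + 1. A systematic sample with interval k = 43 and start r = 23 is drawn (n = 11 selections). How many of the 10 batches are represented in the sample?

10

Consecutive selections differ by k = 43, so their batch numbers differ by 43 mod 10 = 3.
gcd(43, 10) = 1, so the sample visits 10/1 = 10 distinct residues mod 10.
Start 23 is batch 3; the batches hit are 1, 2, 3, 4, 5, 6, 7, 8, 9, 10.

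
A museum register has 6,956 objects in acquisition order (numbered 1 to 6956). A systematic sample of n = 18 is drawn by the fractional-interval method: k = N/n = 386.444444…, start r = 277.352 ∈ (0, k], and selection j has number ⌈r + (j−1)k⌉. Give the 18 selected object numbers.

278, 664, 1051, 1437, 1824, 2210, 2597, 2983, 3369, 3756, 4142, 4529, 4915, 5302, 5688, 6075, 6461, 6847

j=1: r + 0k = 277.352 → ⌈·⌉ = 278
j=2: r + 1k = 663.796444… → ⌈·⌉ = 664
j=3: r + 2k = 1050.240888… → ⌈·⌉ = 1051
j=4: r + 3k = 1436.685333… → ⌈·⌉ = 1437
j=5: r + 4k = 1823.129777… → ⌈·⌉ = 1824
j=6: r + 5k = 2209.574222… → ⌈·⌉ = 2210
j=7: r + 6k = 2596.018666… → ⌈·⌉ = 2597
j=8: r + 7k = 2982.463111… → ⌈·⌉ = 2983
j=9: r + 8k = 3368.907555… → ⌈·⌉ = 3369
j=10: r + 9k = 3755.352 → ⌈·⌉ = 3756
j=11: r + 10k = 4141.796444… → ⌈·⌉ = 4142
j=12: r + 11k = 4528.240888… → ⌈·⌉ = 4529
j=13: r + 12k = 4914.685333… → ⌈·⌉ = 4915
j=14: r + 13k = 5301.129777… → ⌈·⌉ = 5302
j=15: r + 14k = 5687.574222… → ⌈·⌉ = 5688
j=16: r + 15k = 6074.018666… → ⌈·⌉ = 6075
j=17: r + 16k = 6460.463111… → ⌈·⌉ = 6461
j=18: r + 17k = 6846.907555… → ⌈·⌉ = 6847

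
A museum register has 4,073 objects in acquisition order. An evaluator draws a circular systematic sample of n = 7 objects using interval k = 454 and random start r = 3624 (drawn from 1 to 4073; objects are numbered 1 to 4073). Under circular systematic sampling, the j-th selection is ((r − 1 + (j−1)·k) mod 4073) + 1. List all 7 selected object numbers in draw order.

Selection 1: 3624
Selection 2: 3624 + 454 = 4078 → 4078 − 4073 = 5
Selection 3: 5 + 454 = 459
Selection 4: 459 + 454 = 913
Selection 5: 913 + 454 = 1367
Selection 6: 1367 + 454 = 1821
Selection 7: 1821 + 454 = 2275

3624, 5, 459, 913, 1367, 1821, 2275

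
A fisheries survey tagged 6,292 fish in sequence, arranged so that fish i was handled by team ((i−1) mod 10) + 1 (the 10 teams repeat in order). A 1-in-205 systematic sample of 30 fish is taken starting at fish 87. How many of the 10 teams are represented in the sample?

2

Consecutive selections differ by k = 205, so their team numbers differ by 205 mod 10 = 5.
gcd(205, 10) = 5, so the sample visits 10/5 = 2 distinct residues mod 10.
Start 87 is team 7; the teams hit are 2, 7.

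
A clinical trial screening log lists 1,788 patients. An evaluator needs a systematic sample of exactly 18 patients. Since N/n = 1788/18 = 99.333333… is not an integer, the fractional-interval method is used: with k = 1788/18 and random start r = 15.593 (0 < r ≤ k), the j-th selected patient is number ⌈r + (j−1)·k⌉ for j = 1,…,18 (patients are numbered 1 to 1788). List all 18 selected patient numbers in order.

16, 115, 215, 314, 413, 513, 612, 711, 811, 910, 1009, 1109, 1208, 1307, 1407, 1506, 1605, 1705

j=1: r + 0k = 15.593 → ⌈·⌉ = 16
j=2: r + 1k = 114.926333… → ⌈·⌉ = 115
j=3: r + 2k = 214.259666… → ⌈·⌉ = 215
j=4: r + 3k = 313.593 → ⌈·⌉ = 314
j=5: r + 4k = 412.926333… → ⌈·⌉ = 413
j=6: r + 5k = 512.259666… → ⌈·⌉ = 513
j=7: r + 6k = 611.593 → ⌈·⌉ = 612
j=8: r + 7k = 710.926333… → ⌈·⌉ = 711
j=9: r + 8k = 810.259666… → ⌈·⌉ = 811
j=10: r + 9k = 909.593 → ⌈·⌉ = 910
j=11: r + 10k = 1008.926333… → ⌈·⌉ = 1009
j=12: r + 11k = 1108.259666… → ⌈·⌉ = 1109
j=13: r + 12k = 1207.593 → ⌈·⌉ = 1208
j=14: r + 13k = 1306.926333… → ⌈·⌉ = 1307
j=15: r + 14k = 1406.259666… → ⌈·⌉ = 1407
j=16: r + 15k = 1505.593 → ⌈·⌉ = 1506
j=17: r + 16k = 1604.926333… → ⌈·⌉ = 1605
j=18: r + 17k = 1704.259666… → ⌈·⌉ = 1705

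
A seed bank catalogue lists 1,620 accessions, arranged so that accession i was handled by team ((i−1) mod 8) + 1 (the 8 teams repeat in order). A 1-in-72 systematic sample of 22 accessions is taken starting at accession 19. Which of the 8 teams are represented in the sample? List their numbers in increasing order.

3

Consecutive selections differ by k = 72, so their team numbers differ by 72 mod 8 = 0.
gcd(72, 8) = 8, so the sample visits 8/8 = 1 distinct residues mod 8.
Start 19 is team 3; the teams hit are 3.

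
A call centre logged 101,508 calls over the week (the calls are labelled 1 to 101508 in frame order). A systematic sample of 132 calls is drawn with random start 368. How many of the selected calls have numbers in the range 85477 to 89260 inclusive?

k = 101508/132 = 769
First selection ≥ 85477: 368 + ⌈(85477−368)/769⌉·769 = 368 + 111×769 = 85727
Last selection ≤ 89260: 368 + ⌊(89260−368)/769⌋·769 = 368 + 115×769 = 88803
Count = 115 − 111 + 1 = 5

5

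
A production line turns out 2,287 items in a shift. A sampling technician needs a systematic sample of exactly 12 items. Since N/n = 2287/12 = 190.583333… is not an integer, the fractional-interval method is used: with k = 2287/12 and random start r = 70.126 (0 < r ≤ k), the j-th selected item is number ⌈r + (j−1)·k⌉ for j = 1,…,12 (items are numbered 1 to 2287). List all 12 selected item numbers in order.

71, 261, 452, 642, 833, 1024, 1214, 1405, 1595, 1786, 1976, 2167

j=1: r + 0k = 70.126 → ⌈·⌉ = 71
j=2: r + 1k = 260.709333… → ⌈·⌉ = 261
j=3: r + 2k = 451.292666… → ⌈·⌉ = 452
j=4: r + 3k = 641.876 → ⌈·⌉ = 642
j=5: r + 4k = 832.459333… → ⌈·⌉ = 833
j=6: r + 5k = 1023.042666… → ⌈·⌉ = 1024
j=7: r + 6k = 1213.626 → ⌈·⌉ = 1214
j=8: r + 7k = 1404.209333… → ⌈·⌉ = 1405
j=9: r + 8k = 1594.792666… → ⌈·⌉ = 1595
j=10: r + 9k = 1785.376 → ⌈·⌉ = 1786
j=11: r + 10k = 1975.959333… → ⌈·⌉ = 1976
j=12: r + 11k = 2166.542666… → ⌈·⌉ = 2167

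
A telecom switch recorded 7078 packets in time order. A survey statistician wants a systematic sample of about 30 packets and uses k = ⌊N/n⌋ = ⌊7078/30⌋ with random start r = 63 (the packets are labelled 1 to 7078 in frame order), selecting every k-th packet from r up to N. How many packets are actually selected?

30

k = ⌊7078/30⌋ = 235
Achieved size = ⌊(7078 − 63)/235⌋ + 1 = ⌊7015/235⌋ + 1 = 29 + 1 = 30
(last selection: 63 + 29×235 = 6878 ≤ 7078; next would be 7113 > 7078)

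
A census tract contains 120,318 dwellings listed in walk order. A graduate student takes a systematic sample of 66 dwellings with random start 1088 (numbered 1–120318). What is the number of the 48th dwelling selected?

k = 120318/66 = 1823
48th selection = r + (48−1)·k = 1088 + 47×1823 = 1088 + 85681 = 86769

86769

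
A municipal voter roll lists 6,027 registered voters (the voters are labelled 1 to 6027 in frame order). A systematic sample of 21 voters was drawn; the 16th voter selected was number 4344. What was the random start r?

k = 6027/21 = 287
r = 4344 − (16−1)×287 = 4344 − 4305 = 39

39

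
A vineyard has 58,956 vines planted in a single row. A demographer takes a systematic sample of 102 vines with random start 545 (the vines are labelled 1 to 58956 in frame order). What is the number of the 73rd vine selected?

k = 58956/102 = 578
73rd selection = r + (73−1)·k = 545 + 72×578 = 545 + 41616 = 42161

42161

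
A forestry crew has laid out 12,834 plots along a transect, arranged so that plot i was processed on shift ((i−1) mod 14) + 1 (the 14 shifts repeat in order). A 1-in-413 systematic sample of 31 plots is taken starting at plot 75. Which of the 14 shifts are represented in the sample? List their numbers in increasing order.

5, 12

Consecutive selections differ by k = 413, so their shift numbers differ by 413 mod 14 = 7.
gcd(413, 14) = 7, so the sample visits 14/7 = 2 distinct residues mod 14.
Start 75 is shift 5; the shifts hit are 5, 12.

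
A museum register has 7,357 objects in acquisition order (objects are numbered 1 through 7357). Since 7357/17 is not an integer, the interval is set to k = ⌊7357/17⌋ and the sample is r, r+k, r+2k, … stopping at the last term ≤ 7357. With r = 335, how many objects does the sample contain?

k = ⌊7357/17⌋ = 432
Achieved size = ⌊(7357 − 335)/432⌋ + 1 = ⌊7022/432⌋ + 1 = 16 + 1 = 17
(last selection: 335 + 16×432 = 7247 ≤ 7357; next would be 7679 > 7357)

17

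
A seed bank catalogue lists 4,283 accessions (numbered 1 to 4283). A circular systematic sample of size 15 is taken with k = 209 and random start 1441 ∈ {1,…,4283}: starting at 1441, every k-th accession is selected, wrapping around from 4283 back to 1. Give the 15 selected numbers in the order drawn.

Selection 1: 1441
Selection 2: 1441 + 209 = 1650
Selection 3: 1650 + 209 = 1859
Selection 4: 1859 + 209 = 2068
Selection 5: 2068 + 209 = 2277
Selection 6: 2277 + 209 = 2486
Selection 7: 2486 + 209 = 2695
Selection 8: 2695 + 209 = 2904
Selection 9: 2904 + 209 = 3113
Selection 10: 3113 + 209 = 3322
Selection 11: 3322 + 209 = 3531
Selection 12: 3531 + 209 = 3740
Selection 13: 3740 + 209 = 3949
Selection 14: 3949 + 209 = 4158
Selection 15: 4158 + 209 = 4367 → 4367 − 4283 = 84

1441, 1650, 1859, 2068, 2277, 2486, 2695, 2904, 3113, 3322, 3531, 3740, 3949, 4158, 84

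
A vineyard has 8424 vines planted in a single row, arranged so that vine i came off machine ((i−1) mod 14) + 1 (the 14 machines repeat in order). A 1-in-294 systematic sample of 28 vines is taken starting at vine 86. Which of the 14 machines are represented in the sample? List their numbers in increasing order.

2

Consecutive selections differ by k = 294, so their machine numbers differ by 294 mod 14 = 0.
gcd(294, 14) = 14, so the sample visits 14/14 = 1 distinct residues mod 14.
Start 86 is machine 2; the machines hit are 2.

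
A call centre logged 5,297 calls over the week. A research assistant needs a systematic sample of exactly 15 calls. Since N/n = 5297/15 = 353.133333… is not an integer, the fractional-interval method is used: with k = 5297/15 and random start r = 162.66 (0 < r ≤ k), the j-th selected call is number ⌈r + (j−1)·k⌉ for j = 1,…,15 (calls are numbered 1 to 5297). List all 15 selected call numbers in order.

j=1: r + 0k = 162.66 → ⌈·⌉ = 163
j=2: r + 1k = 515.793333… → ⌈·⌉ = 516
j=3: r + 2k = 868.926666… → ⌈·⌉ = 869
j=4: r + 3k = 1222.06 → ⌈·⌉ = 1223
j=5: r + 4k = 1575.193333… → ⌈·⌉ = 1576
j=6: r + 5k = 1928.326666… → ⌈·⌉ = 1929
j=7: r + 6k = 2281.46 → ⌈·⌉ = 2282
j=8: r + 7k = 2634.593333… → ⌈·⌉ = 2635
j=9: r + 8k = 2987.726666… → ⌈·⌉ = 2988
j=10: r + 9k = 3340.86 → ⌈·⌉ = 3341
j=11: r + 10k = 3693.993333… → ⌈·⌉ = 3694
j=12: r + 11k = 4047.126666… → ⌈·⌉ = 4048
j=13: r + 12k = 4400.26 → ⌈·⌉ = 4401
j=14: r + 13k = 4753.393333… → ⌈·⌉ = 4754
j=15: r + 14k = 5106.526666… → ⌈·⌉ = 5107

163, 516, 869, 1223, 1576, 1929, 2282, 2635, 2988, 3341, 3694, 4048, 4401, 4754, 5107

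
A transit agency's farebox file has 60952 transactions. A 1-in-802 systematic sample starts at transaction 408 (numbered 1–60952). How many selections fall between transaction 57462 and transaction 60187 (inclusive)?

k = 802
First selection ≥ 57462: 408 + ⌈(57462−408)/802⌉·802 = 408 + 72×802 = 58152
Last selection ≤ 60187: 408 + ⌊(60187−408)/802⌋·802 = 408 + 74×802 = 59756
Count = 74 − 72 + 1 = 3

3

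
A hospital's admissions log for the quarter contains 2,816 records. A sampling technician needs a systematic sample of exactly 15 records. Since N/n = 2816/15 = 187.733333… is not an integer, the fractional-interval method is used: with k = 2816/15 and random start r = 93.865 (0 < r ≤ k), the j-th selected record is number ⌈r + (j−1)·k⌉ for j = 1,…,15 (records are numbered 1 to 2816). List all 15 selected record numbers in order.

94, 282, 470, 658, 845, 1033, 1221, 1408, 1596, 1784, 1972, 2159, 2347, 2535, 2723

j=1: r + 0k = 93.865 → ⌈·⌉ = 94
j=2: r + 1k = 281.598333… → ⌈·⌉ = 282
j=3: r + 2k = 469.331666… → ⌈·⌉ = 470
j=4: r + 3k = 657.065 → ⌈·⌉ = 658
j=5: r + 4k = 844.798333… → ⌈·⌉ = 845
j=6: r + 5k = 1032.531666… → ⌈·⌉ = 1033
j=7: r + 6k = 1220.265 → ⌈·⌉ = 1221
j=8: r + 7k = 1407.998333… → ⌈·⌉ = 1408
j=9: r + 8k = 1595.731666… → ⌈·⌉ = 1596
j=10: r + 9k = 1783.465 → ⌈·⌉ = 1784
j=11: r + 10k = 1971.198333… → ⌈·⌉ = 1972
j=12: r + 11k = 2158.931666… → ⌈·⌉ = 2159
j=13: r + 12k = 2346.665 → ⌈·⌉ = 2347
j=14: r + 13k = 2534.398333… → ⌈·⌉ = 2535
j=15: r + 14k = 2722.131666… → ⌈·⌉ = 2723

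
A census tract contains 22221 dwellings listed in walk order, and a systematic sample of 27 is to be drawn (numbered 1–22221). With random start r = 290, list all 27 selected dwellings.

290, 1113, 1936, 2759, 3582, 4405, 5228, 6051, 6874, 7697, 8520, 9343, 10166, 10989, 11812, 12635, 13458, 14281, 15104, 15927, 16750, 17573, 18396, 19219, 20042, 20865, 21688

k = N/n = 22221/27 = 823
dwelling 1: 290
dwelling 2: 290 + 823 = 1113
dwelling 3: 1113 + 823 = 1936
dwelling 4: 1936 + 823 = 2759
dwelling 5: 2759 + 823 = 3582
dwelling 6: 3582 + 823 = 4405
dwelling 7: 4405 + 823 = 5228
dwelling 8: 5228 + 823 = 6051
dwelling 9: 6051 + 823 = 6874
dwelling 10: 6874 + 823 = 7697
dwelling 11: 7697 + 823 = 8520
dwelling 12: 8520 + 823 = 9343
dwelling 13: 9343 + 823 = 10166
dwelling 14: 10166 + 823 = 10989
dwelling 15: 10989 + 823 = 11812
dwelling 16: 11812 + 823 = 12635
dwelling 17: 12635 + 823 = 13458
dwelling 18: 13458 + 823 = 14281
dwelling 19: 14281 + 823 = 15104
dwelling 20: 15104 + 823 = 15927
dwelling 21: 15927 + 823 = 16750
dwelling 22: 16750 + 823 = 17573
dwelling 23: 17573 + 823 = 18396
dwelling 24: 18396 + 823 = 19219
dwelling 25: 19219 + 823 = 20042
dwelling 26: 20042 + 823 = 20865
dwelling 27: 20865 + 823 = 21688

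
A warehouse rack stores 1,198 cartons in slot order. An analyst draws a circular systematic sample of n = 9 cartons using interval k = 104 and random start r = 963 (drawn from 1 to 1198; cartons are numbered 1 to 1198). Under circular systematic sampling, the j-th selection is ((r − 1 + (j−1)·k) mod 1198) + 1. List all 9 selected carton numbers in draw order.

Selection 1: 963
Selection 2: 963 + 104 = 1067
Selection 3: 1067 + 104 = 1171
Selection 4: 1171 + 104 = 1275 → 1275 − 1198 = 77
Selection 5: 77 + 104 = 181
Selection 6: 181 + 104 = 285
Selection 7: 285 + 104 = 389
Selection 8: 389 + 104 = 493
Selection 9: 493 + 104 = 597

963, 1067, 1171, 77, 181, 285, 389, 493, 597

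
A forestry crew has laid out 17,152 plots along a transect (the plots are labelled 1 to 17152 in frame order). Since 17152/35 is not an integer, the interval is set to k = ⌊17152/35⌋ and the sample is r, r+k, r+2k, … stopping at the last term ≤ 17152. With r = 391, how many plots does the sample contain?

k = ⌊17152/35⌋ = 490
Achieved size = ⌊(17152 − 391)/490⌋ + 1 = ⌊16761/490⌋ + 1 = 34 + 1 = 35
(last selection: 391 + 34×490 = 17051 ≤ 17152; next would be 17541 > 17152)

35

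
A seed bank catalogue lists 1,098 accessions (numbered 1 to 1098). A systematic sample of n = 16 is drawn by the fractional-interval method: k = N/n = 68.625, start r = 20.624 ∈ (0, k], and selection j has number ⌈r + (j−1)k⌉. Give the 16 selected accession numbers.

21, 90, 158, 227, 296, 364, 433, 501, 570, 639, 707, 776, 845, 913, 982, 1050

j=1: r + 0k = 20.624 → ⌈·⌉ = 21
j=2: r + 1k = 89.249 → ⌈·⌉ = 90
j=3: r + 2k = 157.874 → ⌈·⌉ = 158
j=4: r + 3k = 226.499 → ⌈·⌉ = 227
j=5: r + 4k = 295.124 → ⌈·⌉ = 296
j=6: r + 5k = 363.749 → ⌈·⌉ = 364
j=7: r + 6k = 432.374 → ⌈·⌉ = 433
j=8: r + 7k = 500.999 → ⌈·⌉ = 501
j=9: r + 8k = 569.624 → ⌈·⌉ = 570
j=10: r + 9k = 638.249 → ⌈·⌉ = 639
j=11: r + 10k = 706.874 → ⌈·⌉ = 707
j=12: r + 11k = 775.499 → ⌈·⌉ = 776
j=13: r + 12k = 844.124 → ⌈·⌉ = 845
j=14: r + 13k = 912.749 → ⌈·⌉ = 913
j=15: r + 14k = 981.374 → ⌈·⌉ = 982
j=16: r + 15k = 1049.999 → ⌈·⌉ = 1050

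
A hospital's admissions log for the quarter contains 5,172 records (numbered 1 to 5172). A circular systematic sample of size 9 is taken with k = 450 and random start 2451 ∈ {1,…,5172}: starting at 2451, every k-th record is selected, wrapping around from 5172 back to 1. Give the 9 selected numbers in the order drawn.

2451, 2901, 3351, 3801, 4251, 4701, 5151, 429, 879

Selection 1: 2451
Selection 2: 2451 + 450 = 2901
Selection 3: 2901 + 450 = 3351
Selection 4: 3351 + 450 = 3801
Selection 5: 3801 + 450 = 4251
Selection 6: 4251 + 450 = 4701
Selection 7: 4701 + 450 = 5151
Selection 8: 5151 + 450 = 5601 → 5601 − 5172 = 429
Selection 9: 429 + 450 = 879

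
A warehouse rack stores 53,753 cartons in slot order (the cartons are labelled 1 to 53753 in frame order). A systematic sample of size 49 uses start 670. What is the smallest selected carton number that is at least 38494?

k = 53753/49 = 1097
Steps past start: ⌈(38494 − 670)/1097⌉ = ⌈37824/1097⌉ = 35
Selected carton: 670 + 35×1097 = 39065

39065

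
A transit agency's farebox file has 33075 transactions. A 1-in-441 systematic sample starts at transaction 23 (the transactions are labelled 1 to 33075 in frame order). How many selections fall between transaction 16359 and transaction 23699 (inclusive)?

16

k = 441
First selection ≥ 16359: 23 + ⌈(16359−23)/441⌉·441 = 23 + 38×441 = 16781
Last selection ≤ 23699: 23 + ⌊(23699−23)/441⌋·441 = 23 + 53×441 = 23396
Count = 53 − 38 + 1 = 16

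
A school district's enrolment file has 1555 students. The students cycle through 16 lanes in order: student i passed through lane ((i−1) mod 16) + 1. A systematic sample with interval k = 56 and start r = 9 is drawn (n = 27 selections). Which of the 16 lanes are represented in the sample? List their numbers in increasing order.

Consecutive selections differ by k = 56, so their lane numbers differ by 56 mod 16 = 8.
gcd(56, 16) = 8, so the sample visits 16/8 = 2 distinct residues mod 16.
Start 9 is lane 9; the lanes hit are 1, 9.

1, 9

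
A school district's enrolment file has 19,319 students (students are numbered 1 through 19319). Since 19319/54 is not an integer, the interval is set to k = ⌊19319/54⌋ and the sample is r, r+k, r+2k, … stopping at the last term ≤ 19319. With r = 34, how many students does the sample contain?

k = ⌊19319/54⌋ = 357
Achieved size = ⌊(19319 − 34)/357⌋ + 1 = ⌊19285/357⌋ + 1 = 54 + 1 = 55
(last selection: 34 + 54×357 = 19312 ≤ 19319; next would be 19669 > 19319)

55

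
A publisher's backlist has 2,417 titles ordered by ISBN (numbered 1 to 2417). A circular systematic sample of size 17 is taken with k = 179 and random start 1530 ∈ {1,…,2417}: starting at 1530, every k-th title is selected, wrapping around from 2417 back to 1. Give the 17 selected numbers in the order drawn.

Selection 1: 1530
Selection 2: 1530 + 179 = 1709
Selection 3: 1709 + 179 = 1888
Selection 4: 1888 + 179 = 2067
Selection 5: 2067 + 179 = 2246
Selection 6: 2246 + 179 = 2425 → 2425 − 2417 = 8
Selection 7: 8 + 179 = 187
Selection 8: 187 + 179 = 366
Selection 9: 366 + 179 = 545
Selection 10: 545 + 179 = 724
Selection 11: 724 + 179 = 903
Selection 12: 903 + 179 = 1082
Selection 13: 1082 + 179 = 1261
Selection 14: 1261 + 179 = 1440
Selection 15: 1440 + 179 = 1619
Selection 16: 1619 + 179 = 1798
Selection 17: 1798 + 179 = 1977

1530, 1709, 1888, 2067, 2246, 8, 187, 366, 545, 724, 903, 1082, 1261, 1440, 1619, 1798, 1977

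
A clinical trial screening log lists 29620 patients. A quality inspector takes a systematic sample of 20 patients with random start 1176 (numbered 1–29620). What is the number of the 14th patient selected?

20429

k = 29620/20 = 1481
14th selection = r + (14−1)·k = 1176 + 13×1481 = 1176 + 19253 = 20429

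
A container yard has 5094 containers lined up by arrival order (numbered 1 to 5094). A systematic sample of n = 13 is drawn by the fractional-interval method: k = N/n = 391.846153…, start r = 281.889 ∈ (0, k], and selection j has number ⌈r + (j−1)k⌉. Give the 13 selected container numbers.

j=1: r + 0k = 281.889 → ⌈·⌉ = 282
j=2: r + 1k = 673.735153… → ⌈·⌉ = 674
j=3: r + 2k = 1065.581307… → ⌈·⌉ = 1066
j=4: r + 3k = 1457.427461… → ⌈·⌉ = 1458
j=5: r + 4k = 1849.273615… → ⌈·⌉ = 1850
j=6: r + 5k = 2241.119769… → ⌈·⌉ = 2242
j=7: r + 6k = 2632.965923… → ⌈·⌉ = 2633
j=8: r + 7k = 3024.812076… → ⌈·⌉ = 3025
j=9: r + 8k = 3416.658230… → ⌈·⌉ = 3417
j=10: r + 9k = 3808.504384… → ⌈·⌉ = 3809
j=11: r + 10k = 4200.350538… → ⌈·⌉ = 4201
j=12: r + 11k = 4592.196692… → ⌈·⌉ = 4593
j=13: r + 12k = 4984.042846… → ⌈·⌉ = 4985

282, 674, 1066, 1458, 1850, 2242, 2633, 3025, 3417, 3809, 4201, 4593, 4985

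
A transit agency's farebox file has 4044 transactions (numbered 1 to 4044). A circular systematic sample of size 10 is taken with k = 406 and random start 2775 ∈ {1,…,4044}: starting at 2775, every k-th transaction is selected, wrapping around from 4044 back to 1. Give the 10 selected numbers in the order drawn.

2775, 3181, 3587, 3993, 355, 761, 1167, 1573, 1979, 2385

Selection 1: 2775
Selection 2: 2775 + 406 = 3181
Selection 3: 3181 + 406 = 3587
Selection 4: 3587 + 406 = 3993
Selection 5: 3993 + 406 = 4399 → 4399 − 4044 = 355
Selection 6: 355 + 406 = 761
Selection 7: 761 + 406 = 1167
Selection 8: 1167 + 406 = 1573
Selection 9: 1573 + 406 = 1979
Selection 10: 1979 + 406 = 2385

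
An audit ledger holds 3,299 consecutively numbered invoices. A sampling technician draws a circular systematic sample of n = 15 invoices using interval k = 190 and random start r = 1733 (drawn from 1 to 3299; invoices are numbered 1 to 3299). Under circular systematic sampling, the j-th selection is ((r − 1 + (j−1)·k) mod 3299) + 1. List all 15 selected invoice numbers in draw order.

1733, 1923, 2113, 2303, 2493, 2683, 2873, 3063, 3253, 144, 334, 524, 714, 904, 1094

Selection 1: 1733
Selection 2: 1733 + 190 = 1923
Selection 3: 1923 + 190 = 2113
Selection 4: 2113 + 190 = 2303
Selection 5: 2303 + 190 = 2493
Selection 6: 2493 + 190 = 2683
Selection 7: 2683 + 190 = 2873
Selection 8: 2873 + 190 = 3063
Selection 9: 3063 + 190 = 3253
Selection 10: 3253 + 190 = 3443 → 3443 − 3299 = 144
Selection 11: 144 + 190 = 334
Selection 12: 334 + 190 = 524
Selection 13: 524 + 190 = 714
Selection 14: 714 + 190 = 904
Selection 15: 904 + 190 = 1094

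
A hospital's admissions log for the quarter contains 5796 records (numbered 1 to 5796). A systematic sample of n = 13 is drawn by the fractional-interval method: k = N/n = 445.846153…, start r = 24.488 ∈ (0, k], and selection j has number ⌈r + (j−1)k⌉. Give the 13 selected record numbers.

25, 471, 917, 1363, 1808, 2254, 2700, 3146, 3592, 4038, 4483, 4929, 5375

j=1: r + 0k = 24.488 → ⌈·⌉ = 25
j=2: r + 1k = 470.334153… → ⌈·⌉ = 471
j=3: r + 2k = 916.180307… → ⌈·⌉ = 917
j=4: r + 3k = 1362.026461… → ⌈·⌉ = 1363
j=5: r + 4k = 1807.872615… → ⌈·⌉ = 1808
j=6: r + 5k = 2253.718769… → ⌈·⌉ = 2254
j=7: r + 6k = 2699.564923… → ⌈·⌉ = 2700
j=8: r + 7k = 3145.411076… → ⌈·⌉ = 3146
j=9: r + 8k = 3591.257230… → ⌈·⌉ = 3592
j=10: r + 9k = 4037.103384… → ⌈·⌉ = 4038
j=11: r + 10k = 4482.949538… → ⌈·⌉ = 4483
j=12: r + 11k = 4928.795692… → ⌈·⌉ = 4929
j=13: r + 12k = 5374.641846… → ⌈·⌉ = 5375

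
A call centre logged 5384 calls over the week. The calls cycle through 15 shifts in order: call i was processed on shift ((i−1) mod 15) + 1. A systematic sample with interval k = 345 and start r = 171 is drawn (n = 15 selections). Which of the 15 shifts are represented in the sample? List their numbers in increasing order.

Consecutive selections differ by k = 345, so their shift numbers differ by 345 mod 15 = 0.
gcd(345, 15) = 15, so the sample visits 15/15 = 1 distinct residues mod 15.
Start 171 is shift 6; the shifts hit are 6.

6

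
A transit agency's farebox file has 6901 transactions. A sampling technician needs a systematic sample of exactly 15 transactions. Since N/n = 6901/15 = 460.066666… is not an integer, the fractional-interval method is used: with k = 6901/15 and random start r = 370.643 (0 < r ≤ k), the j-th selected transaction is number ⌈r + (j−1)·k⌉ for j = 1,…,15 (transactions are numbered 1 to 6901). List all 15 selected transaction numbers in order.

371, 831, 1291, 1751, 2211, 2671, 3132, 3592, 4052, 4512, 4972, 5432, 5892, 6352, 6812

j=1: r + 0k = 370.643 → ⌈·⌉ = 371
j=2: r + 1k = 830.709666… → ⌈·⌉ = 831
j=3: r + 2k = 1290.776333… → ⌈·⌉ = 1291
j=4: r + 3k = 1750.843 → ⌈·⌉ = 1751
j=5: r + 4k = 2210.909666… → ⌈·⌉ = 2211
j=6: r + 5k = 2670.976333… → ⌈·⌉ = 2671
j=7: r + 6k = 3131.043 → ⌈·⌉ = 3132
j=8: r + 7k = 3591.109666… → ⌈·⌉ = 3592
j=9: r + 8k = 4051.176333… → ⌈·⌉ = 4052
j=10: r + 9k = 4511.243 → ⌈·⌉ = 4512
j=11: r + 10k = 4971.309666… → ⌈·⌉ = 4972
j=12: r + 11k = 5431.376333… → ⌈·⌉ = 5432
j=13: r + 12k = 5891.443 → ⌈·⌉ = 5892
j=14: r + 13k = 6351.509666… → ⌈·⌉ = 6352
j=15: r + 14k = 6811.576333… → ⌈·⌉ = 6812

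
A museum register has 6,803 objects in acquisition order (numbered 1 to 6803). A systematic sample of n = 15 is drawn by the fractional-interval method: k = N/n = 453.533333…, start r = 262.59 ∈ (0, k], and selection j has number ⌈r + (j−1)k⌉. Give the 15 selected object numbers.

263, 717, 1170, 1624, 2077, 2531, 2984, 3438, 3891, 4345, 4798, 5252, 5705, 6159, 6613

j=1: r + 0k = 262.59 → ⌈·⌉ = 263
j=2: r + 1k = 716.123333… → ⌈·⌉ = 717
j=3: r + 2k = 1169.656666… → ⌈·⌉ = 1170
j=4: r + 3k = 1623.19 → ⌈·⌉ = 1624
j=5: r + 4k = 2076.723333… → ⌈·⌉ = 2077
j=6: r + 5k = 2530.256666… → ⌈·⌉ = 2531
j=7: r + 6k = 2983.79 → ⌈·⌉ = 2984
j=8: r + 7k = 3437.323333… → ⌈·⌉ = 3438
j=9: r + 8k = 3890.856666… → ⌈·⌉ = 3891
j=10: r + 9k = 4344.39 → ⌈·⌉ = 4345
j=11: r + 10k = 4797.923333… → ⌈·⌉ = 4798
j=12: r + 11k = 5251.456666… → ⌈·⌉ = 5252
j=13: r + 12k = 5704.99 → ⌈·⌉ = 5705
j=14: r + 13k = 6158.523333… → ⌈·⌉ = 6159
j=15: r + 14k = 6612.056666… → ⌈·⌉ = 6613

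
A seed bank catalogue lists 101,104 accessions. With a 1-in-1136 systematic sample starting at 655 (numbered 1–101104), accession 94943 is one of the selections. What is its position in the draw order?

84

k = 1136
position = (94943 − 655)/1136 + 1 = 94288/1136 + 1 = 83 + 1 = 84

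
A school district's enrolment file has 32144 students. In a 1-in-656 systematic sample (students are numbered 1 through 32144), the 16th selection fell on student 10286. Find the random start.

446

k = 656
r = 10286 − (16−1)×656 = 10286 − 9840 = 446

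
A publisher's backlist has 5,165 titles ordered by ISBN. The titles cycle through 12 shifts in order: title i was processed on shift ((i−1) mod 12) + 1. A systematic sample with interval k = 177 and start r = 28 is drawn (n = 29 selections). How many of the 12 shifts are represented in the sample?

Consecutive selections differ by k = 177, so their shift numbers differ by 177 mod 12 = 9.
gcd(177, 12) = 3, so the sample visits 12/3 = 4 distinct residues mod 12.
Start 28 is shift 4; the shifts hit are 1, 4, 7, 10.

4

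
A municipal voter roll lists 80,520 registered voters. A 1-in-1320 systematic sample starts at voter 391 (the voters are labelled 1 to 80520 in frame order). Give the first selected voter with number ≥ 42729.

k = 1320
Steps past start: ⌈(42729 − 391)/1320⌉ = ⌈42338/1320⌉ = 33
Selected voter: 391 + 33×1320 = 43951

43951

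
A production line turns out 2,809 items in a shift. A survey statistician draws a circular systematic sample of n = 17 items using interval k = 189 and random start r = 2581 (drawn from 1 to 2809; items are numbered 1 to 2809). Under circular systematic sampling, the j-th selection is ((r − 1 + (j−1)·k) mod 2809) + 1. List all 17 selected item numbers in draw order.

Selection 1: 2581
Selection 2: 2581 + 189 = 2770
Selection 3: 2770 + 189 = 2959 → 2959 − 2809 = 150
Selection 4: 150 + 189 = 339
Selection 5: 339 + 189 = 528
Selection 6: 528 + 189 = 717
Selection 7: 717 + 189 = 906
Selection 8: 906 + 189 = 1095
Selection 9: 1095 + 189 = 1284
Selection 10: 1284 + 189 = 1473
Selection 11: 1473 + 189 = 1662
Selection 12: 1662 + 189 = 1851
Selection 13: 1851 + 189 = 2040
Selection 14: 2040 + 189 = 2229
Selection 15: 2229 + 189 = 2418
Selection 16: 2418 + 189 = 2607
Selection 17: 2607 + 189 = 2796

2581, 2770, 150, 339, 528, 717, 906, 1095, 1284, 1473, 1662, 1851, 2040, 2229, 2418, 2607, 2796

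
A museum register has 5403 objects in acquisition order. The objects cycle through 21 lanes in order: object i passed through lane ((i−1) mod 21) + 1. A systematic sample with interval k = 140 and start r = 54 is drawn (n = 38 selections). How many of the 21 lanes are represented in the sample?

3

Consecutive selections differ by k = 140, so their lane numbers differ by 140 mod 21 = 14.
gcd(140, 21) = 7, so the sample visits 21/7 = 3 distinct residues mod 21.
Start 54 is lane 12; the lanes hit are 5, 12, 19.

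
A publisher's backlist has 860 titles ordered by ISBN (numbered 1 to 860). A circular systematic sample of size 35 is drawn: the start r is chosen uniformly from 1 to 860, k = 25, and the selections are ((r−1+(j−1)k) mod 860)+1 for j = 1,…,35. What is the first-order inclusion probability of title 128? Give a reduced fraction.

7/172

For each position j, as r ranges over 1…860 the j-th selection hits every title exactly once, so title 128 is selected for exactly 35 of the 860 starts.
Inclusion probability = 35/860 = 7/172.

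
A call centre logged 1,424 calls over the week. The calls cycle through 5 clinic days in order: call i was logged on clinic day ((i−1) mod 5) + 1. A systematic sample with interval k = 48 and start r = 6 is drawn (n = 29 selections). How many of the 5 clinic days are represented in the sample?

Consecutive selections differ by k = 48, so their clinic day numbers differ by 48 mod 5 = 3.
gcd(48, 5) = 1, so the sample visits 5/1 = 5 distinct residues mod 5.
Start 6 is clinic day 1; the clinic days hit are 1, 2, 3, 4, 5.

5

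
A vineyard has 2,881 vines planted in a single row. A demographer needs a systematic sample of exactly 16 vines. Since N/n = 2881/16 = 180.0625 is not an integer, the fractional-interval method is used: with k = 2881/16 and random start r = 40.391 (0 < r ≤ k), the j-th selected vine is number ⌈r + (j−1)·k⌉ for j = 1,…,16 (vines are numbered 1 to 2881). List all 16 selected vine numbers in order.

j=1: r + 0k = 40.391 → ⌈·⌉ = 41
j=2: r + 1k = 220.4535 → ⌈·⌉ = 221
j=3: r + 2k = 400.516 → ⌈·⌉ = 401
j=4: r + 3k = 580.5785 → ⌈·⌉ = 581
j=5: r + 4k = 760.641 → ⌈·⌉ = 761
j=6: r + 5k = 940.7035 → ⌈·⌉ = 941
j=7: r + 6k = 1120.766 → ⌈·⌉ = 1121
j=8: r + 7k = 1300.8285 → ⌈·⌉ = 1301
j=9: r + 8k = 1480.891 → ⌈·⌉ = 1481
j=10: r + 9k = 1660.9535 → ⌈·⌉ = 1661
j=11: r + 10k = 1841.016 → ⌈·⌉ = 1842
j=12: r + 11k = 2021.0785 → ⌈·⌉ = 2022
j=13: r + 12k = 2201.141 → ⌈·⌉ = 2202
j=14: r + 13k = 2381.2035 → ⌈·⌉ = 2382
j=15: r + 14k = 2561.266 → ⌈·⌉ = 2562
j=16: r + 15k = 2741.3285 → ⌈·⌉ = 2742

41, 221, 401, 581, 761, 941, 1121, 1301, 1481, 1661, 1842, 2022, 2202, 2382, 2562, 2742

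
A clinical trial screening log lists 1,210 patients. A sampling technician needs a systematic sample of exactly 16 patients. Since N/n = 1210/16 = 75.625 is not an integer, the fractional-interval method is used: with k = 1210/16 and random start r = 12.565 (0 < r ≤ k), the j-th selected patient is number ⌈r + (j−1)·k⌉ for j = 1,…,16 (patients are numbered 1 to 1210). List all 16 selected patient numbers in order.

13, 89, 164, 240, 316, 391, 467, 542, 618, 694, 769, 845, 921, 996, 1072, 1147

j=1: r + 0k = 12.565 → ⌈·⌉ = 13
j=2: r + 1k = 88.19 → ⌈·⌉ = 89
j=3: r + 2k = 163.815 → ⌈·⌉ = 164
j=4: r + 3k = 239.44 → ⌈·⌉ = 240
j=5: r + 4k = 315.065 → ⌈·⌉ = 316
j=6: r + 5k = 390.69 → ⌈·⌉ = 391
j=7: r + 6k = 466.315 → ⌈·⌉ = 467
j=8: r + 7k = 541.94 → ⌈·⌉ = 542
j=9: r + 8k = 617.565 → ⌈·⌉ = 618
j=10: r + 9k = 693.19 → ⌈·⌉ = 694
j=11: r + 10k = 768.815 → ⌈·⌉ = 769
j=12: r + 11k = 844.44 → ⌈·⌉ = 845
j=13: r + 12k = 920.065 → ⌈·⌉ = 921
j=14: r + 13k = 995.69 → ⌈·⌉ = 996
j=15: r + 14k = 1071.315 → ⌈·⌉ = 1072
j=16: r + 15k = 1146.94 → ⌈·⌉ = 1147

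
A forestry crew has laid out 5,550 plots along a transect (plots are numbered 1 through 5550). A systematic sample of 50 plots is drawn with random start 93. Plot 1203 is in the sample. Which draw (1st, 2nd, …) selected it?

11

k = 5550/50 = 111
position = (1203 − 93)/111 + 1 = 1110/111 + 1 = 10 + 1 = 11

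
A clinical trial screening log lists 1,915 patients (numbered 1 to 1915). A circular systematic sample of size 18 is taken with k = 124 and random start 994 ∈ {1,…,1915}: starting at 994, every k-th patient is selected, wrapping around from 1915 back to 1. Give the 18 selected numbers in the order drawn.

994, 1118, 1242, 1366, 1490, 1614, 1738, 1862, 71, 195, 319, 443, 567, 691, 815, 939, 1063, 1187

Selection 1: 994
Selection 2: 994 + 124 = 1118
Selection 3: 1118 + 124 = 1242
Selection 4: 1242 + 124 = 1366
Selection 5: 1366 + 124 = 1490
Selection 6: 1490 + 124 = 1614
Selection 7: 1614 + 124 = 1738
Selection 8: 1738 + 124 = 1862
Selection 9: 1862 + 124 = 1986 → 1986 − 1915 = 71
Selection 10: 71 + 124 = 195
Selection 11: 195 + 124 = 319
Selection 12: 319 + 124 = 443
Selection 13: 443 + 124 = 567
Selection 14: 567 + 124 = 691
Selection 15: 691 + 124 = 815
Selection 16: 815 + 124 = 939
Selection 17: 939 + 124 = 1063
Selection 18: 1063 + 124 = 1187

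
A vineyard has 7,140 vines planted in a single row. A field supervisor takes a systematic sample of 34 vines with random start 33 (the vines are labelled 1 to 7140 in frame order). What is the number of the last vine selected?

6963

k = 7140/34 = 210
34th selection = r + (34−1)·k = 33 + 33×210 = 33 + 6930 = 6963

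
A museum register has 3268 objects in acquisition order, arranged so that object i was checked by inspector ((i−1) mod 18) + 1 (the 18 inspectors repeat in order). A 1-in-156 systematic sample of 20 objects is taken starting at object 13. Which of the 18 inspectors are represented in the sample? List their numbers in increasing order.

Consecutive selections differ by k = 156, so their inspector numbers differ by 156 mod 18 = 12.
gcd(156, 18) = 6, so the sample visits 18/6 = 3 distinct residues mod 18.
Start 13 is inspector 13; the inspectors hit are 1, 7, 13.

1, 7, 13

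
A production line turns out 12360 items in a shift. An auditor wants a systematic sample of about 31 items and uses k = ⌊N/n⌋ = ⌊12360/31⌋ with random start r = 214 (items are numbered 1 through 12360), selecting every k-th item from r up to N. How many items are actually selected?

k = ⌊12360/31⌋ = 398
Achieved size = ⌊(12360 − 214)/398⌋ + 1 = ⌊12146/398⌋ + 1 = 30 + 1 = 31
(last selection: 214 + 30×398 = 12154 ≤ 12360; next would be 12552 > 12360)

31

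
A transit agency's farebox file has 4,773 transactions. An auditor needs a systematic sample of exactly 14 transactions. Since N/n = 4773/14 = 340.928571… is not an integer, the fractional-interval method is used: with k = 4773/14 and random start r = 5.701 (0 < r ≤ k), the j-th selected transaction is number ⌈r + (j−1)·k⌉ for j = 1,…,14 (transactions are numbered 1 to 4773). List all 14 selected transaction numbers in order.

6, 347, 688, 1029, 1370, 1711, 2052, 2393, 2734, 3075, 3415, 3756, 4097, 4438

j=1: r + 0k = 5.701 → ⌈·⌉ = 6
j=2: r + 1k = 346.629571… → ⌈·⌉ = 347
j=3: r + 2k = 687.558142… → ⌈·⌉ = 688
j=4: r + 3k = 1028.486714… → ⌈·⌉ = 1029
j=5: r + 4k = 1369.415285… → ⌈·⌉ = 1370
j=6: r + 5k = 1710.343857… → ⌈·⌉ = 1711
j=7: r + 6k = 2051.272428… → ⌈·⌉ = 2052
j=8: r + 7k = 2392.201 → ⌈·⌉ = 2393
j=9: r + 8k = 2733.129571… → ⌈·⌉ = 2734
j=10: r + 9k = 3074.058142… → ⌈·⌉ = 3075
j=11: r + 10k = 3414.986714… → ⌈·⌉ = 3415
j=12: r + 11k = 3755.915285… → ⌈·⌉ = 3756
j=13: r + 12k = 4096.843857… → ⌈·⌉ = 4097
j=14: r + 13k = 4437.772428… → ⌈·⌉ = 4438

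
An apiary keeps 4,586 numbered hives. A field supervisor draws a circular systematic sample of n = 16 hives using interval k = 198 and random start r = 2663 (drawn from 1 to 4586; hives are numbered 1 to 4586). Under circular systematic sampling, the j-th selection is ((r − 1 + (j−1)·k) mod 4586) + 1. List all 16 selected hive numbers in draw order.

2663, 2861, 3059, 3257, 3455, 3653, 3851, 4049, 4247, 4445, 57, 255, 453, 651, 849, 1047

Selection 1: 2663
Selection 2: 2663 + 198 = 2861
Selection 3: 2861 + 198 = 3059
Selection 4: 3059 + 198 = 3257
Selection 5: 3257 + 198 = 3455
Selection 6: 3455 + 198 = 3653
Selection 7: 3653 + 198 = 3851
Selection 8: 3851 + 198 = 4049
Selection 9: 4049 + 198 = 4247
Selection 10: 4247 + 198 = 4445
Selection 11: 4445 + 198 = 4643 → 4643 − 4586 = 57
Selection 12: 57 + 198 = 255
Selection 13: 255 + 198 = 453
Selection 14: 453 + 198 = 651
Selection 15: 651 + 198 = 849
Selection 16: 849 + 198 = 1047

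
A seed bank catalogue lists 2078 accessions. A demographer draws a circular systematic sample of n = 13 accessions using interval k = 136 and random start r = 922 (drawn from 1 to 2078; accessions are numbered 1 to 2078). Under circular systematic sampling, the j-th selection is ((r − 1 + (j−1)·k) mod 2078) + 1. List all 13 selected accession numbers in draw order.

Selection 1: 922
Selection 2: 922 + 136 = 1058
Selection 3: 1058 + 136 = 1194
Selection 4: 1194 + 136 = 1330
Selection 5: 1330 + 136 = 1466
Selection 6: 1466 + 136 = 1602
Selection 7: 1602 + 136 = 1738
Selection 8: 1738 + 136 = 1874
Selection 9: 1874 + 136 = 2010
Selection 10: 2010 + 136 = 2146 → 2146 − 2078 = 68
Selection 11: 68 + 136 = 204
Selection 12: 204 + 136 = 340
Selection 13: 340 + 136 = 476

922, 1058, 1194, 1330, 1466, 1602, 1738, 1874, 2010, 68, 204, 340, 476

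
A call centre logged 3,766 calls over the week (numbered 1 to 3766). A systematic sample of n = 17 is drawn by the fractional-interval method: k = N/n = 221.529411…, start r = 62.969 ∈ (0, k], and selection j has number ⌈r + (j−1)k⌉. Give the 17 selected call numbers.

j=1: r + 0k = 62.969 → ⌈·⌉ = 63
j=2: r + 1k = 284.498411… → ⌈·⌉ = 285
j=3: r + 2k = 506.027823… → ⌈·⌉ = 507
j=4: r + 3k = 727.557235… → ⌈·⌉ = 728
j=5: r + 4k = 949.086647… → ⌈·⌉ = 950
j=6: r + 5k = 1170.616058… → ⌈·⌉ = 1171
j=7: r + 6k = 1392.145470… → ⌈·⌉ = 1393
j=8: r + 7k = 1613.674882… → ⌈·⌉ = 1614
j=9: r + 8k = 1835.204294… → ⌈·⌉ = 1836
j=10: r + 9k = 2056.733705… → ⌈·⌉ = 2057
j=11: r + 10k = 2278.263117… → ⌈·⌉ = 2279
j=12: r + 11k = 2499.792529… → ⌈·⌉ = 2500
j=13: r + 12k = 2721.321941… → ⌈·⌉ = 2722
j=14: r + 13k = 2942.851352… → ⌈·⌉ = 2943
j=15: r + 14k = 3164.380764… → ⌈·⌉ = 3165
j=16: r + 15k = 3385.910176… → ⌈·⌉ = 3386
j=17: r + 16k = 3607.439588… → ⌈·⌉ = 3608

63, 285, 507, 728, 950, 1171, 1393, 1614, 1836, 2057, 2279, 2500, 2722, 2943, 3165, 3386, 3608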